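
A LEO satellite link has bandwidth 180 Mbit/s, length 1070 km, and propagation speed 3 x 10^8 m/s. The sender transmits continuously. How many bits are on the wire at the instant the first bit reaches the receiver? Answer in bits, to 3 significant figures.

642000 bits

Propagation delay = 1070000 / 300000000 = 0.00356667 s.
BDP = R × t_prop = 180000000 × 0.00356667 = 642000 bits.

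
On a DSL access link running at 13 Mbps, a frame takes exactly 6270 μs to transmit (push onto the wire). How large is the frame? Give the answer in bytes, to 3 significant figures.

L = R × t_tx = 13000000 b/s × 0.00627 s = 81510 bits.
In bytes: 81510 / 8 = 10200 bytes.

10200 bytes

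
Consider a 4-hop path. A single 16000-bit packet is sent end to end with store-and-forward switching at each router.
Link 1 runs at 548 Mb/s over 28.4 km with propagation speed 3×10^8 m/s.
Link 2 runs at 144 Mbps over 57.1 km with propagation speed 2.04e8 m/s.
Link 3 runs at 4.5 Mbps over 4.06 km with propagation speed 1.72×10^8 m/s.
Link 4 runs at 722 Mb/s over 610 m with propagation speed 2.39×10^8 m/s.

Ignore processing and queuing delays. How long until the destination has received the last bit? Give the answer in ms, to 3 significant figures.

Transmission delays (L/R per hop): 0.0291971, 0.111111, 3.55556, 0.0221607 ms; sum = 3.71802 ms.
Propagation delays (d/s per hop): 0.0946667, 0.279902, 0.0236047, 0.0025523 ms; sum = 0.400726 ms.
End-to-end = 4.12 ms.

4.12 ms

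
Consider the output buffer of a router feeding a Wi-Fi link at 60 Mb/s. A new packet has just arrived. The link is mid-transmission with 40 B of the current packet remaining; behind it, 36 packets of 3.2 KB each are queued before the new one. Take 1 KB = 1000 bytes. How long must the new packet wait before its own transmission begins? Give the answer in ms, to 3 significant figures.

15.4 ms

Each queued packet: L/R = 25600/60000000 = 0.426667 ms.
36 queued → 15.36 ms.
Plus remaining 320 bits of current packet: 0.00533333 ms.
Queuing delay = 15.4 ms.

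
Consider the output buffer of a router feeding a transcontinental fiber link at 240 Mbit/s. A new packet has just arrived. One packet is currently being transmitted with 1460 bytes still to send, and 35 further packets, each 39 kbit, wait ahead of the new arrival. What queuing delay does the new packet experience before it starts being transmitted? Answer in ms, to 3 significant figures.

Each queued packet: L/R = 39000/240000000 = 0.1625 ms.
35 queued → 5.6875 ms.
Plus remaining 11680 bits of current packet: 0.0486667 ms.
Queuing delay = 5.74 ms.

5.74 ms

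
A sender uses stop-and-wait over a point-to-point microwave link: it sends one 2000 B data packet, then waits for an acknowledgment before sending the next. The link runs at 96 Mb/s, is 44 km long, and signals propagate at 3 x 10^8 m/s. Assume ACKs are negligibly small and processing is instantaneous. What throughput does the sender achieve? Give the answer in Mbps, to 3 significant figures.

34.8 Mbps

t_tx = L/R = 16000/96000000 = 0.000166667 s.
t_prop = 44000/300000000 = 0.000146667 s; RTT = 0.000293333 s.
Cycle = t_tx + RTT = 0.00046 s.
Throughput = L / cycle = 16000 / 0.00046 = 34.8 Mbps.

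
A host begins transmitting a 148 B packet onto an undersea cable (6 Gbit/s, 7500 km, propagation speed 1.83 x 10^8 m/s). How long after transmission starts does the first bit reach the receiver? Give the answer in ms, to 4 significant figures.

40.98 ms

First bit experiences only propagation delay: d/s = 7500000/183000000 = 40.98 ms.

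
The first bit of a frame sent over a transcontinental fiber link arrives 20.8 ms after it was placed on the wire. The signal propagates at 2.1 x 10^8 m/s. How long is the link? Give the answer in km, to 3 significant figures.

4370 km

d = s × t_prop = 210000000 × 0.0208 = 4370 km.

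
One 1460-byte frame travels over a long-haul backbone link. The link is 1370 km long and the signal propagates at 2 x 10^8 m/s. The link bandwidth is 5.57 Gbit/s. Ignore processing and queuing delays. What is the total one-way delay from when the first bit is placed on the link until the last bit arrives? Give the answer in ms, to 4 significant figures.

6.852 ms

L = 1460 × 8 = 11680 bits.
Transmission delay = L/R = 11680 / 5570000000 = 0.00209695 ms.
Propagation delay = d/s = 1370000 m / 200000000 m/s = 6.85 ms.
Total = 6.852 ms.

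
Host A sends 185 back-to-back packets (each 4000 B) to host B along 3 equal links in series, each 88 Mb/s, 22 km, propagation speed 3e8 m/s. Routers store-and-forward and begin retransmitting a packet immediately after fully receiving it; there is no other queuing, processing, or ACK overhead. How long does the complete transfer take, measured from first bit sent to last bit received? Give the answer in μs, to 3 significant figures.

68200 μs

Per-hop transmission t_tx = L/R = 32000/88000000 = 363.636 μs.
Per-hop propagation t_prop = 22000/300000000 = 73.3333 μs.
Pipeline fill: first packet needs 3·t_tx to clear all hops; remaining 184 packets each add one t_tx.
Total = (3+185-1)·t_tx + 3·t_prop = 187·363.636 + 3·73.3333 = 68200 μs.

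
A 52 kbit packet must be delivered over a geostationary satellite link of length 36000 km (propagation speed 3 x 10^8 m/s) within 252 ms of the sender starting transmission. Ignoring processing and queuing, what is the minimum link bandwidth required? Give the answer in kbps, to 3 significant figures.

394 kbps

Propagation delay = 36000000 / 300000000 = 120 ms.
Transmission budget = 252 − 120 = 132 ms.
R ≥ L / t_tx = 52000 bits / 0.132 s = 394 kbps.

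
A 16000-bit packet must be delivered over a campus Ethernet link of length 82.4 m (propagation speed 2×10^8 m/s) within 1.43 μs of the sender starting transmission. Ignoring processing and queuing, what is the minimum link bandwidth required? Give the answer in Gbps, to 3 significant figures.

Propagation delay = 82.4 / 200000000 = 0.412 μs.
Transmission budget = 1.43 − 0.412 = 1.018 μs.
R ≥ L / t_tx = 16000 bits / 1.018e-06 s = 15.7 Gbps.

15.7 Gbps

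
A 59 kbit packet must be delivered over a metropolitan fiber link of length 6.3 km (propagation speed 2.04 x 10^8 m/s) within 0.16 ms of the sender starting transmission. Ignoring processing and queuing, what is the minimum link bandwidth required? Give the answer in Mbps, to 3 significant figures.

Propagation delay = 6300 / 204000000 = 0.0308824 ms.
Transmission budget = 0.16 − 0.0308824 = 0.129118 ms.
R ≥ L / t_tx = 59000 bits / 0.000129118 s = 457 Mbps.

457 Mbps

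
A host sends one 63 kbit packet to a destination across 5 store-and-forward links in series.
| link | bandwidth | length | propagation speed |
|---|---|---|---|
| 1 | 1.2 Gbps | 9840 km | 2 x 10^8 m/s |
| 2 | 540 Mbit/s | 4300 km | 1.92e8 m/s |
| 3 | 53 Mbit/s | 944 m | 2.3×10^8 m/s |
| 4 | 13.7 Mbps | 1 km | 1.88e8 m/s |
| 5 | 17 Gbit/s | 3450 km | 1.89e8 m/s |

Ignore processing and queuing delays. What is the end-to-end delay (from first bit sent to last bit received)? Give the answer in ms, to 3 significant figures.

95.8 ms

L = 63000 bits.
Transmission delays (L/R per hop): 0.0525, 0.116667, 1.18868, 4.59854, 0.00370588 ms; sum = 5.96009 ms.
Propagation delays (d/s per hop): 49.2, 22.3958, 0.00410435, 0.00531915, 18.254 ms; sum = 89.8592 ms.
End-to-end = 95.8 ms.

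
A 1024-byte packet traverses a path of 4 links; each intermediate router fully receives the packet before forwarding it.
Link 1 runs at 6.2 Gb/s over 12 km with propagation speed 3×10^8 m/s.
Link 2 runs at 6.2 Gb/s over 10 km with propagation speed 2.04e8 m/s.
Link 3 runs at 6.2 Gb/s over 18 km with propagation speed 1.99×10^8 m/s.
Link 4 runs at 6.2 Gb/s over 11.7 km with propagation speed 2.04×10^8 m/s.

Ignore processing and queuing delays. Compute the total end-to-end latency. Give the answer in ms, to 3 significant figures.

L = 1024 × 8 = 8192 bits.
Transmission delay per hop = L/R = 8192/6200000000 = 0.00132129 ms; 4 hops → 0.00528516 ms.
Propagation delays (d/s per hop): 0.04, 0.0490196, 0.0904523, 0.0573529 ms; sum = 0.236825 ms.
End-to-end = 0.242 ms.

0.242 ms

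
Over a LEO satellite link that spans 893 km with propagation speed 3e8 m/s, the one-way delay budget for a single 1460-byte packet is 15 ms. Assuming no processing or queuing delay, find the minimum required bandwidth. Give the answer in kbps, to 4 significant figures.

971.4 kbps

L = 11680 bits.
Propagation delay = 893000 / 300000000 = 2.97667 ms.
Transmission budget = 15 − 2.97667 = 12.0233 ms.
R ≥ L / t_tx = 11680 bits / 0.0120233 s = 971.4 kbps.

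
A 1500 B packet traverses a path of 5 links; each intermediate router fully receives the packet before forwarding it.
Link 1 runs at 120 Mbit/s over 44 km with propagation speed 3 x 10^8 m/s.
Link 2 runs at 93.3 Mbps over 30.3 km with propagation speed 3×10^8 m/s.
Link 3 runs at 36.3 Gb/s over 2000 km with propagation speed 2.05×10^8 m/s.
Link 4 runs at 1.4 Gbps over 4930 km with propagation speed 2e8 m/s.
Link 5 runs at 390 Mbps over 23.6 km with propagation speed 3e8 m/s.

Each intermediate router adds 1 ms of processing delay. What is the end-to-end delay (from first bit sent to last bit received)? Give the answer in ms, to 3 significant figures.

L = 1500 × 8 = 12000 bits.
Transmission delays (L/R per hop): 0.1, 0.128617, 0.000330579, 0.00857143, 0.0307692 ms; sum = 0.268289 ms.
Propagation delays (d/s per hop): 0.146667, 0.101, 9.7561, 24.65, 0.0786667 ms; sum = 34.7324 ms.
Processing at 4 router(s): 4 × 1 ms = 4 ms.
End-to-end = 39.0 ms.

39.0 ms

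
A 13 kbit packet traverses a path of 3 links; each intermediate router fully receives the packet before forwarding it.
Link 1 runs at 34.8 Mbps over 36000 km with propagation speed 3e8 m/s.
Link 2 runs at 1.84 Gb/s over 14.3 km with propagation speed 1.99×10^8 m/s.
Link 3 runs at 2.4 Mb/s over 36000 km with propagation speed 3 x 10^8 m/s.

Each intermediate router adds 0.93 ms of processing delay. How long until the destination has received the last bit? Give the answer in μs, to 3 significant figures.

L = 13000 bits.
Transmission delays (L/R per hop): 373.563, 7.06522, 5416.67 μs; sum = 5797.3 μs.
Propagation delays (d/s per hop): 120000, 71.8593, 120000 μs; sum = 240072 μs.
Processing at 2 router(s): 2 × 0.93 ms = 1860 μs.
End-to-end = 248000 μs.

248000 μs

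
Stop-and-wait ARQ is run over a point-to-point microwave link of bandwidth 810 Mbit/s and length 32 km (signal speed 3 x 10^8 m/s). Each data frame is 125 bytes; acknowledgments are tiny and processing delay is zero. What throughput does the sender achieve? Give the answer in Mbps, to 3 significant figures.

4.66 Mbps

t_tx = L/R = 1000/810000000 = 1.23457e-06 s.
t_prop = 32000/300000000 = 0.000106667 s; RTT = 0.000213333 s.
Cycle = t_tx + RTT = 0.000214568 s.
Throughput = L / cycle = 1000 / 0.000214568 = 4.66 Mbps.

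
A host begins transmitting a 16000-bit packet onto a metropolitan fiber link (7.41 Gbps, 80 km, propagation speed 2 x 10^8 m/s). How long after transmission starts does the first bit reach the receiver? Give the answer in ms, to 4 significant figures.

First bit experiences only propagation delay: d/s = 80000/200000000 = 0.4000 ms.

0.4000 ms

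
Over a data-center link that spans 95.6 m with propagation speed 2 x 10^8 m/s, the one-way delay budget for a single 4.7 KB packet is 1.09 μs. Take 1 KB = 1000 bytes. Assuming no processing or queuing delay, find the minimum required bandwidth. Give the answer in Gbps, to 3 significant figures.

L = 37600 bits.
Propagation delay = 95.6 / 200000000 = 0.478 μs.
Transmission budget = 1.09 − 0.478 = 0.612 μs.
R ≥ L / t_tx = 37600 bits / 6.12e-07 s = 61.4 Gbps.

61.4 Gbps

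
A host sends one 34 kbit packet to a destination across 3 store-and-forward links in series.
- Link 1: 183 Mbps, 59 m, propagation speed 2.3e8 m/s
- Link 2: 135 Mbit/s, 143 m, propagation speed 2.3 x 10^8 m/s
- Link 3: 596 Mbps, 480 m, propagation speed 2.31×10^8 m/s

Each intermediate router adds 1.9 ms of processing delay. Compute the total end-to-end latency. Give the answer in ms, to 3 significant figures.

L = 34000 bits.
Transmission delays (L/R per hop): 0.185792, 0.251852, 0.057047 ms; sum = 0.494691 ms.
Propagation delays (d/s per hop): 0.000256522, 0.000621739, 0.00207792 ms; sum = 0.00295618 ms.
Processing at 2 router(s): 2 × 1.9 ms = 3.8 ms.
End-to-end = 4.30 ms.

4.30 ms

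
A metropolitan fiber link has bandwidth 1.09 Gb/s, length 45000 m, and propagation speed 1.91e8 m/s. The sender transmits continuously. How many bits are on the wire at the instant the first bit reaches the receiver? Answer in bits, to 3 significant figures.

Propagation delay = 45000 / 191000000 = 0.000235602 s.
BDP = R × t_prop = 1090000000 × 0.000235602 = 256806 bits.

257000 bits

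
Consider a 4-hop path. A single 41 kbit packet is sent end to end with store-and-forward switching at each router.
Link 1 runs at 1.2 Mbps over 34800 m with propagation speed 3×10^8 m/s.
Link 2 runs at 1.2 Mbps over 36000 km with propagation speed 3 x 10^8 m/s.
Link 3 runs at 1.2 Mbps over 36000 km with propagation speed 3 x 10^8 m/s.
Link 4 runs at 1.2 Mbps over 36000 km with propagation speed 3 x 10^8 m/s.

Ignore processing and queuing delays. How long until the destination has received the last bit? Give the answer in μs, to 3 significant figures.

L = 41000 bits.
Transmission delay per hop = L/R = 41000/1200000 = 34166.7 μs; 4 hops → 136667 μs.
Propagation delays (d/s per hop): 116, 120000, 120000, 120000 μs; sum = 360116 μs.
End-to-end = 497000 μs.

497000 μs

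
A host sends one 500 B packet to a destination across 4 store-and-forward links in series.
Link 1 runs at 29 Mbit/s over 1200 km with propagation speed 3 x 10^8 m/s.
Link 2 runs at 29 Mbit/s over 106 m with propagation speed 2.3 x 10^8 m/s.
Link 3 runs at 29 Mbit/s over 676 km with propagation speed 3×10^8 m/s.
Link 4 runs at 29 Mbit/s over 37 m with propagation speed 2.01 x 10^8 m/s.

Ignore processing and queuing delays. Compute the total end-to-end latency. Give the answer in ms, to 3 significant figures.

6.81 ms

L = 500 × 8 = 4000 bits.
Transmission delay per hop = L/R = 4000/29000000 = 0.137931 ms; 4 hops → 0.551724 ms.
Propagation delays (d/s per hop): 4, 0.00046087, 2.25333, 0.00018408 ms; sum = 6.25398 ms.
End-to-end = 6.81 ms.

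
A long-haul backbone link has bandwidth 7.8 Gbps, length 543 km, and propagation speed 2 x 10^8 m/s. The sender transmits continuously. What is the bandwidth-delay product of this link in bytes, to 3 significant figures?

2650000 bytes

Propagation delay = 543000 / 200000000 = 0.002715 s.
BDP = R × t_prop = 7800000000 × 0.002715 = 21177000 bits.
In bytes: 21177000/8 = 2650000 bytes.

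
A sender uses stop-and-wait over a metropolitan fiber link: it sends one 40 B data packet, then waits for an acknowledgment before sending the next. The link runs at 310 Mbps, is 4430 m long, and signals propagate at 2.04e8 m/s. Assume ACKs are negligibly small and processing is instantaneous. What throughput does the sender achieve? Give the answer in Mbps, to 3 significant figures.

7.20 Mbps

t_tx = L/R = 320/310000000 = 1.03226e-06 s.
t_prop = 4430/204000000 = 2.17157e-05 s; RTT = 4.34314e-05 s.
Cycle = t_tx + RTT = 4.44636e-05 s.
Throughput = L / cycle = 320 / 4.44636e-05 = 7.20 Mbps.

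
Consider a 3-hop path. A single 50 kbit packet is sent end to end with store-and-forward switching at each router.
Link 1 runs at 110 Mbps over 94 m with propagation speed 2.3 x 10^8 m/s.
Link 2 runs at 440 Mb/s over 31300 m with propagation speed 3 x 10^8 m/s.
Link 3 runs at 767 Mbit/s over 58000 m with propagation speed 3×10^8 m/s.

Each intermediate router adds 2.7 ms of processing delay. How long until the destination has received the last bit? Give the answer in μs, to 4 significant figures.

6331 μs

L = 50000 bits.
Transmission delays (L/R per hop): 454.545, 113.636, 65.189 μs; sum = 633.371 μs.
Propagation delays (d/s per hop): 0.408696, 104.333, 193.333 μs; sum = 298.075 μs.
Processing at 2 router(s): 2 × 2.7 ms = 5400 μs.
End-to-end = 6331 μs.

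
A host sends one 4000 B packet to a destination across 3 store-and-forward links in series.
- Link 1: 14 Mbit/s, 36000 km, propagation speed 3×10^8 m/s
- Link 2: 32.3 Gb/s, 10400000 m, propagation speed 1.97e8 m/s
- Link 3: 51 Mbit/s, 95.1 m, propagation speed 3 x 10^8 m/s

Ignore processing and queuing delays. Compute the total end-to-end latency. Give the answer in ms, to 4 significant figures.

175.7 ms

L = 4000 × 8 = 32000 bits.
Transmission delays (L/R per hop): 2.28571, 0.000990712, 0.627451 ms; sum = 2.91416 ms.
Propagation delays (d/s per hop): 120, 52.7919, 0.000317 ms; sum = 172.792 ms.
End-to-end = 175.7 ms.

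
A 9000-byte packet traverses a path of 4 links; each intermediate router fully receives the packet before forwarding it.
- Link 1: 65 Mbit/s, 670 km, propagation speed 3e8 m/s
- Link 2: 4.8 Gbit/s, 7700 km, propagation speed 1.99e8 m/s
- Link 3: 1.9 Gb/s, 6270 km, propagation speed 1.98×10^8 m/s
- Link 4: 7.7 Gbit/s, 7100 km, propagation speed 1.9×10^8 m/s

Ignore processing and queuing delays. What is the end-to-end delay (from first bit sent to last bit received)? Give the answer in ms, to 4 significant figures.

111.1 ms

L = 9000 × 8 = 72000 bits.
Transmission delays (L/R per hop): 1.10769, 0.015, 0.0378947, 0.00935065 ms; sum = 1.16994 ms.
Propagation delays (d/s per hop): 2.23333, 38.6935, 31.6667, 37.3684 ms; sum = 109.962 ms.
End-to-end = 111.1 ms.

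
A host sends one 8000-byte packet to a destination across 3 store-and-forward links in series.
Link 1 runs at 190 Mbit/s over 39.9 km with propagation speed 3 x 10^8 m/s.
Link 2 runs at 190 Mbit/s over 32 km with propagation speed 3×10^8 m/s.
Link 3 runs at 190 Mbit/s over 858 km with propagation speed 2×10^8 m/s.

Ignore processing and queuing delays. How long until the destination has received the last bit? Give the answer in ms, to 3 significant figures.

5.54 ms

L = 8000 × 8 = 64000 bits.
Transmission delay per hop = L/R = 64000/190000000 = 0.336842 ms; 3 hops → 1.01053 ms.
Propagation delays (d/s per hop): 0.133, 0.106667, 4.29 ms; sum = 4.52967 ms.
End-to-end = 5.54 ms.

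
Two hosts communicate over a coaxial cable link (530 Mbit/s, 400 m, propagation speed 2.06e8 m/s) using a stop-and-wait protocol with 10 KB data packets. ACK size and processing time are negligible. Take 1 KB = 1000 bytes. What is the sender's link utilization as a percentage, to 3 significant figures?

t_tx = L/R = 80000/530000000 = 0.000150943 s.
t_prop = 400/206000000 = 1.94175e-06 s; RTT = 3.8835e-06 s.
Cycle = t_tx + RTT = 0.000154827 s.
Utilization = t_tx / cycle = 0.000150943/0.000154827 = 97.5 %.

97.5 %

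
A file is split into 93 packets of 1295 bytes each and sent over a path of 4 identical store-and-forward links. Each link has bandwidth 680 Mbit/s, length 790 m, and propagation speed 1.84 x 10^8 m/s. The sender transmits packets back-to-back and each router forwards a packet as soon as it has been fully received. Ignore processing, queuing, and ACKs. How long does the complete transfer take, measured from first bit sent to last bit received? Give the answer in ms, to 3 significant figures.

Per-hop transmission t_tx = L/R = 10360/680000000 = 0.0152353 ms.
Per-hop propagation t_prop = 790/184000000 = 0.00429348 ms.
Pipeline fill: first packet needs 4·t_tx to clear all hops; remaining 92 packets each add one t_tx.
Total = (4+93-1)·t_tx + 4·t_prop = 96·0.0152353 + 4·0.00429348 = 1.48 ms.

1.48 ms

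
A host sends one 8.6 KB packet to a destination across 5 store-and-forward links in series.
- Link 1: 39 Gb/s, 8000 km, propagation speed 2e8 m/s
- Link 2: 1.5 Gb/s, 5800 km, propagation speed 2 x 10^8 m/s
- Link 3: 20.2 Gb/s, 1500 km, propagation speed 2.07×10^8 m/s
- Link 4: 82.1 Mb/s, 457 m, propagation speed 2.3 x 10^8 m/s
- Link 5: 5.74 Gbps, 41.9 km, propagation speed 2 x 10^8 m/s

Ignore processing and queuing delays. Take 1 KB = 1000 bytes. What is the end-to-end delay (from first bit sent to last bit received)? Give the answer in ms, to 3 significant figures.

77.4 ms

L = 68800 bits.
Transmission delays (L/R per hop): 0.0017641, 0.0458667, 0.00340594, 0.838002, 0.0119861 ms; sum = 0.901025 ms.
Propagation delays (d/s per hop): 40, 29, 7.24638, 0.00198696, 0.2095 ms; sum = 76.4579 ms.
End-to-end = 77.4 ms.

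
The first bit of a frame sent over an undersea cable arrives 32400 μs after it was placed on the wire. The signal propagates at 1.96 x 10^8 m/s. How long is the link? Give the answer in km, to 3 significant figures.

d = s × t_prop = 196000000 × 0.0324 = 6350 km.

6350 km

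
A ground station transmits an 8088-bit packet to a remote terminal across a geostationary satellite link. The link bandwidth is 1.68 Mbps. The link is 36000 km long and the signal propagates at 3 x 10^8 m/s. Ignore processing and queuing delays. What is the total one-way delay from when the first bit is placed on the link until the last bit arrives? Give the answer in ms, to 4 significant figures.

124.8 ms

Transmission delay = L/R = 8088 / 1680000 = 4.81429 ms.
Propagation delay = d/s = 36000000 m / 300000000 m/s = 120 ms.
Total = 124.8 ms.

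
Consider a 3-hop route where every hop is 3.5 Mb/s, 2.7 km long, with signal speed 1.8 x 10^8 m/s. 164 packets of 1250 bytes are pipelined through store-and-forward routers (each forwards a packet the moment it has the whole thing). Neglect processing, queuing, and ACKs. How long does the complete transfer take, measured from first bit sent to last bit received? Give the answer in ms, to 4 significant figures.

474.3 ms

Per-hop transmission t_tx = L/R = 10000/3500000 = 2.85714 ms.
Per-hop propagation t_prop = 2700/180000000 = 0.015 ms.
Pipeline fill: first packet needs 3·t_tx to clear all hops; remaining 163 packets each add one t_tx.
Total = (3+164-1)·t_tx + 3·t_prop = 166·2.85714 + 3·0.015 = 474.3 ms.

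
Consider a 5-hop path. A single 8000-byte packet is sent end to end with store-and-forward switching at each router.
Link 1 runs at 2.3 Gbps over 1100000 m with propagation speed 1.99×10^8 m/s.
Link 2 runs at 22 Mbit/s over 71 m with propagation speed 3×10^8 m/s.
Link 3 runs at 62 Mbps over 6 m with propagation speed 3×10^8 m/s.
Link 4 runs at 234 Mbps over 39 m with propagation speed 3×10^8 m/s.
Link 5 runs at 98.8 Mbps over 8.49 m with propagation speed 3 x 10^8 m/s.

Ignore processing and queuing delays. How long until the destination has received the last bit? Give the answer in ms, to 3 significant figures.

10.4 ms

L = 8000 × 8 = 64000 bits.
Transmission delays (L/R per hop): 0.0278261, 2.90909, 1.03226, 0.273504, 0.647773 ms; sum = 4.89045 ms.
Propagation delays (d/s per hop): 5.52764, 0.000236667, 2e-05, 0.00013, 2.83e-05 ms; sum = 5.52805 ms.
End-to-end = 10.4 ms.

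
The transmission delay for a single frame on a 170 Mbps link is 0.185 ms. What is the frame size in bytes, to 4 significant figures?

3931 bytes

L = R × t_tx = 170000000 b/s × 0.000185 s = 31450 bits.
In bytes: 31450 / 8 = 3931 bytes.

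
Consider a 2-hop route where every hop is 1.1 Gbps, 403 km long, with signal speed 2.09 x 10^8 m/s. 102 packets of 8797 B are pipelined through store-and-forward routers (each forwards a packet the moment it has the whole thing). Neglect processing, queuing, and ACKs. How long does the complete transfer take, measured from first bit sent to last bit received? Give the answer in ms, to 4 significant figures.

Per-hop transmission t_tx = L/R = 70376/1100000000 = 0.0639782 ms.
Per-hop propagation t_prop = 403000/209000000 = 1.92823 ms.
Pipeline fill: first packet needs 2·t_tx to clear all hops; remaining 101 packets each add one t_tx.
Total = (2+102-1)·t_tx + 2·t_prop = 103·0.0639782 + 2·1.92823 = 10.45 ms.

10.45 ms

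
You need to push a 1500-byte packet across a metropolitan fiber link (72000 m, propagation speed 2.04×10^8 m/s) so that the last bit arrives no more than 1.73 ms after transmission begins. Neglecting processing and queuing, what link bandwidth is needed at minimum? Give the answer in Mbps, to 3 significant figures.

8.71 Mbps

L = 12000 bits.
Propagation delay = 72000 / 204000000 = 0.352941 ms.
Transmission budget = 1.73 − 0.352941 = 1.37706 ms.
R ≥ L / t_tx = 12000 bits / 0.00137706 s = 8.71 Mbps.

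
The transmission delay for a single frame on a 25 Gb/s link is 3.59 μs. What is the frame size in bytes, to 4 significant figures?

L = R × t_tx = 25000000000 b/s × 3.59e-06 s = 89750 bits.
In bytes: 89750 / 8 = 11220 bytes.

11220 bytes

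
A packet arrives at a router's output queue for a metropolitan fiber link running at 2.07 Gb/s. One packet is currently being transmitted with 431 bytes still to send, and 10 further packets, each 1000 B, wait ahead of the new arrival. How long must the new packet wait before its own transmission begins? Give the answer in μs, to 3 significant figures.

Each queued packet: L/R = 8000/2.07e+09 = 3.86473 μs.
10 queued → 38.6473 μs.
Plus remaining 3448 bits of current packet: 1.6657 μs.
Queuing delay = 40.3 μs.

40.3 μs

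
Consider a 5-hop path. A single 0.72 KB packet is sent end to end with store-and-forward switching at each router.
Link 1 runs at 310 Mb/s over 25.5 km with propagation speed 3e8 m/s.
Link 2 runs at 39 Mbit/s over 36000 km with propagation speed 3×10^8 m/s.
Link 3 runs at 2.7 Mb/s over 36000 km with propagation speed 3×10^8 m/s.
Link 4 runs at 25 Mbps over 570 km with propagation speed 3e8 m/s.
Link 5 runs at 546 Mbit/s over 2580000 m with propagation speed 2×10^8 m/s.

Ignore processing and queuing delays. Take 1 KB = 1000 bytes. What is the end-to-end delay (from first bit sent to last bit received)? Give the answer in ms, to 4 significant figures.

257.4 ms

L = 5760 bits.
Transmission delays (L/R per hop): 0.0185806, 0.147692, 2.13333, 0.2304, 0.0105495 ms; sum = 2.54056 ms.
Propagation delays (d/s per hop): 0.085, 120, 120, 1.9, 12.9 ms; sum = 254.885 ms.
End-to-end = 257.4 ms.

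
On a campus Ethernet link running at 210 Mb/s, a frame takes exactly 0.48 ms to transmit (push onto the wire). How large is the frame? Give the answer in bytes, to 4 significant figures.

L = R × t_tx = 210000000 b/s × 0.00048 s = 100800 bits.
In bytes: 100800 / 8 = 12600 bytes.

12600 bytes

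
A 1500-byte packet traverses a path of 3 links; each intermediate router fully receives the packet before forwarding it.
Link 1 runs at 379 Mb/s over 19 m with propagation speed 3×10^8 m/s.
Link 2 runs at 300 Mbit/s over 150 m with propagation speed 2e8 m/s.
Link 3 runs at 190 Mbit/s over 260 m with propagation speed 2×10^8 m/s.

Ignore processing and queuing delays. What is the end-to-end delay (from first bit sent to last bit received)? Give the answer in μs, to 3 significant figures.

L = 1500 × 8 = 12000 bits.
Transmission delays (L/R per hop): 31.6623, 40, 63.1579 μs; sum = 134.82 μs.
Propagation delays (d/s per hop): 0.0633333, 0.75, 1.3 μs; sum = 2.11333 μs.
End-to-end = 137 μs.

137 μs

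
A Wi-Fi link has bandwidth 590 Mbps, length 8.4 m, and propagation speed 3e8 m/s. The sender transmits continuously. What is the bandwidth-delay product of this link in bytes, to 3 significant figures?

Propagation delay = 8.4 / 300000000 = 2.8e-08 s.
BDP = R × t_prop = 590000000 × 2.8e-08 = 16.52 bits.
In bytes: 16.52/8 = 2.07 bytes.

2.07 bytes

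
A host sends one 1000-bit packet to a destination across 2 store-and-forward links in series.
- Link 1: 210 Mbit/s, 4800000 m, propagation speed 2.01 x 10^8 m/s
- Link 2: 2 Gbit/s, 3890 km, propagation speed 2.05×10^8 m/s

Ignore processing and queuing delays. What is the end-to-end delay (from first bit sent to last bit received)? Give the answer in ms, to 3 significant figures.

42.9 ms

Transmission delays (L/R per hop): 0.0047619, 0.0005 ms; sum = 0.0052619 ms.
Propagation delays (d/s per hop): 23.8806, 18.9756 ms; sum = 42.8562 ms.
End-to-end = 42.9 ms.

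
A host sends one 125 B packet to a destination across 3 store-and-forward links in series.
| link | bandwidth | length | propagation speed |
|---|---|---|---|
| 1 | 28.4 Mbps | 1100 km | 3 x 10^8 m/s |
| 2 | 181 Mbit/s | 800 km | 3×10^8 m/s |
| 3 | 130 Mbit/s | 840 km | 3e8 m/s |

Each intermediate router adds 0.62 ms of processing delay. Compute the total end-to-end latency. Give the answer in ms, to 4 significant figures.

L = 125 × 8 = 1000 bits.
Transmission delays (L/R per hop): 0.0352113, 0.00552486, 0.00769231 ms; sum = 0.0484284 ms.
Propagation delays (d/s per hop): 3.66667, 2.66667, 2.8 ms; sum = 9.13333 ms.
Processing at 2 router(s): 2 × 0.62 ms = 1.24 ms.
End-to-end = 10.42 ms.

10.42 ms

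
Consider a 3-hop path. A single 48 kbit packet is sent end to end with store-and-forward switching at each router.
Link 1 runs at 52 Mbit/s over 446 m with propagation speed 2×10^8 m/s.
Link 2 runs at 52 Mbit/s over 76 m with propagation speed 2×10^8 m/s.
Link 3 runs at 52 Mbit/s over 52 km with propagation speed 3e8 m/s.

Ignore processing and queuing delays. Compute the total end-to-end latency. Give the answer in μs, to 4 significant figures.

L = 48000 bits.
Transmission delay per hop = L/R = 48000/52000000 = 923.077 μs; 3 hops → 2769.23 μs.
Propagation delays (d/s per hop): 2.23, 0.38, 173.333 μs; sum = 175.943 μs.
End-to-end = 2945 μs.

2945 μs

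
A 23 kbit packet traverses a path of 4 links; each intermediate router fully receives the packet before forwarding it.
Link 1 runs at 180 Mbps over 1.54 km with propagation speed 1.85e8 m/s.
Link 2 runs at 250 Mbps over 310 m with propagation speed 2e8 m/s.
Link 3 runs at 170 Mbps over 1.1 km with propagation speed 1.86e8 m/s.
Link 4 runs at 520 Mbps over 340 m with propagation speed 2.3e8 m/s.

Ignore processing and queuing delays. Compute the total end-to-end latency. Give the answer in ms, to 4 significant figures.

L = 23000 bits.
Transmission delays (L/R per hop): 0.127778, 0.092, 0.135294, 0.0442308 ms; sum = 0.399303 ms.
Propagation delays (d/s per hop): 0.00832432, 0.00155, 0.00591398, 0.00147826 ms; sum = 0.0172666 ms.
End-to-end = 0.4166 ms.

0.4166 ms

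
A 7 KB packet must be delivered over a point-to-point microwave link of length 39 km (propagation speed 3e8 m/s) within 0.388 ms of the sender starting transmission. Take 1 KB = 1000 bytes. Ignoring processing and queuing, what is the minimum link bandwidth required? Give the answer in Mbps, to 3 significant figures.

L = 56000 bits.
Propagation delay = 39000 / 300000000 = 0.13 ms.
Transmission budget = 0.388 − 0.13 = 0.258 ms.
R ≥ L / t_tx = 56000 bits / 0.000258 s = 217 Mbps.

217 Mbps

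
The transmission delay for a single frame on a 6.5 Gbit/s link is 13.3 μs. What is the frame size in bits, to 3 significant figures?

86500 bits

L = R × t_tx = 6500000000 b/s × 1.33e-05 s = 86450 bits.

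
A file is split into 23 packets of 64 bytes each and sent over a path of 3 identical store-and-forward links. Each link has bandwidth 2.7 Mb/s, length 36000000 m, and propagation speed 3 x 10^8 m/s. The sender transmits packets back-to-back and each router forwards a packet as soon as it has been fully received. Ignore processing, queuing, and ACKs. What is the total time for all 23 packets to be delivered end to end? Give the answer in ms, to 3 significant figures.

Per-hop transmission t_tx = L/R = 512/2700000 = 0.18963 ms.
Per-hop propagation t_prop = 36000000/300000000 = 120 ms.
Pipeline fill: first packet needs 3·t_tx to clear all hops; remaining 22 packets each add one t_tx.
Total = (3+23-1)·t_tx + 3·t_prop = 25·0.18963 + 3·120 = 365 ms.

365 ms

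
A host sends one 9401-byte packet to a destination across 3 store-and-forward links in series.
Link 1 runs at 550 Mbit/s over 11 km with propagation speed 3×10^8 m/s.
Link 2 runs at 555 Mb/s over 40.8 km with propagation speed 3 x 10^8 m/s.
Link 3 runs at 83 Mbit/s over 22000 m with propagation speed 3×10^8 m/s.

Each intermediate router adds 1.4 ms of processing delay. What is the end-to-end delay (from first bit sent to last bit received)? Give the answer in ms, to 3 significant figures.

4.22 ms

L = 9401 × 8 = 75208 bits.
Transmission delays (L/R per hop): 0.136742, 0.13551, 0.90612 ms; sum = 1.17837 ms.
Propagation delays (d/s per hop): 0.0366667, 0.136, 0.0733333 ms; sum = 0.246 ms.
Processing at 2 router(s): 2 × 1.4 ms = 2.8 ms.
End-to-end = 4.22 ms.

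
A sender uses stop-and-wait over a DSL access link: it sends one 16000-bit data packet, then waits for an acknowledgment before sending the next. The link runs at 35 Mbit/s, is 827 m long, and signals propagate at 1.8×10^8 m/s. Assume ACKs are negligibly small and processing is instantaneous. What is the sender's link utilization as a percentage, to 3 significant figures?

t_tx = L/R = 16000/35000000 = 0.000457143 s.
t_prop = 827/180000000 = 4.59444e-06 s; RTT = 9.18889e-06 s.
Cycle = t_tx + RTT = 0.000466332 s.
Utilization = t_tx / cycle = 0.000457143/0.000466332 = 98.0 %.

98.0 %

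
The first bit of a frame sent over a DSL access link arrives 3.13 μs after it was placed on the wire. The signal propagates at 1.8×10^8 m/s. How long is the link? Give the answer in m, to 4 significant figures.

563.4 m

d = s × t_prop = 180000000 × 3.13e-06 = 563.4 m.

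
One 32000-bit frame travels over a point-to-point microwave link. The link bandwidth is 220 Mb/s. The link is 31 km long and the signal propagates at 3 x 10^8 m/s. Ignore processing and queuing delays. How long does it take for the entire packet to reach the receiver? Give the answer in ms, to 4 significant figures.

Transmission delay = L/R = 32000 / 220000000 = 0.145455 ms.
Propagation delay = d/s = 31000 m / 300000000 m/s = 0.103333 ms.
Total = 0.2488 ms.

0.2488 ms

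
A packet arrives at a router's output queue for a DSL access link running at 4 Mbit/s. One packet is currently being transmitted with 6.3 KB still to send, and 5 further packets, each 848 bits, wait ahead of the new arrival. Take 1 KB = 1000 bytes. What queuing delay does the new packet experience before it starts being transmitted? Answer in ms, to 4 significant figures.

Each queued packet: L/R = 848/4000000 = 0.212 ms.
5 queued → 1.06 ms.
Plus remaining 50400 bits of current packet: 12.6 ms.
Queuing delay = 13.66 ms.

13.66 ms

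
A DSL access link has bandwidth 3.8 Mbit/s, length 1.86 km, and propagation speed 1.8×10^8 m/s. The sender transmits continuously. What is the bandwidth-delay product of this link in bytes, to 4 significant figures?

4.908 bytes

Propagation delay = 1860 / 180000000 = 1.03333e-05 s.
BDP = R × t_prop = 3800000 × 1.03333e-05 = 39.2667 bits.
In bytes: 39.2667/8 = 4.908 bytes.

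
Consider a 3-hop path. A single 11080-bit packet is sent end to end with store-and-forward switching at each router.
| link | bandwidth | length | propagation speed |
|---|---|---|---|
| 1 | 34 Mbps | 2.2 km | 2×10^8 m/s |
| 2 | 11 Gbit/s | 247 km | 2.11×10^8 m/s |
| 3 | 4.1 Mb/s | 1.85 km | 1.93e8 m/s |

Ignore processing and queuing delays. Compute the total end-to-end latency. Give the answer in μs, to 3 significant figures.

Transmission delays (L/R per hop): 325.882, 1.00727, 2702.44 μs; sum = 3029.33 μs.
Propagation delays (d/s per hop): 11, 1170.62, 9.58549 μs; sum = 1191.2 μs.
End-to-end = 4220 μs.

4220 μs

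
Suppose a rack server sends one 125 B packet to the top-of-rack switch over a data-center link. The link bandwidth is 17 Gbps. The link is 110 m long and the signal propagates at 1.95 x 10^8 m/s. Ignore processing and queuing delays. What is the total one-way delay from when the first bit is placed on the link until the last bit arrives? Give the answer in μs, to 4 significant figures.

L = 125 × 8 = 1000 bits.
Transmission delay = L/R = 1000 / 17000000000 = 0.0588235 μs.
Propagation delay = d/s = 110 m / 195000000 m/s = 0.564103 μs.
Total = 0.6229 μs.

0.6229 μs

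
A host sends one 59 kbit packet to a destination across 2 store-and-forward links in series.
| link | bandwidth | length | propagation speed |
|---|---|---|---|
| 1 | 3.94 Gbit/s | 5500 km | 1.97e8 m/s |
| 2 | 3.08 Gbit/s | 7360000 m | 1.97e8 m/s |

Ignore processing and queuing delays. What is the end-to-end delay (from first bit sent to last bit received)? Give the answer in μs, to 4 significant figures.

L = 59000 bits.
Transmission delays (L/R per hop): 14.9746, 19.1558 μs; sum = 34.1305 μs.
Propagation delays (d/s per hop): 27918.8, 37360.4 μs; sum = 65279.2 μs.
End-to-end = 65310 μs.

65310 μs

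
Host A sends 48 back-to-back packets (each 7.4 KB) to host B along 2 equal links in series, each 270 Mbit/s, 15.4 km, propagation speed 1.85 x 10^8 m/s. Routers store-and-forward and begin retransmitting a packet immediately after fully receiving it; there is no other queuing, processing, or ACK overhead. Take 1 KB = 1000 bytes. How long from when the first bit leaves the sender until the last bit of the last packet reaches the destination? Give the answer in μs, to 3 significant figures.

10900 μs

Per-hop transmission t_tx = L/R = 59200/270000000 = 219.259 μs.
Per-hop propagation t_prop = 15400/185000000 = 83.2432 μs.
Pipeline fill: first packet needs 2·t_tx to clear all hops; remaining 47 packets each add one t_tx.
Total = (2+48-1)·t_tx + 2·t_prop = 49·219.259 + 2·83.2432 = 10900 μs.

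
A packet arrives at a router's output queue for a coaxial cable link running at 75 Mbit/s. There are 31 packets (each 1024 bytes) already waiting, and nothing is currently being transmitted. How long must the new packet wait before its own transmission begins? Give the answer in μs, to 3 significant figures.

3390 μs

Each queued packet: L/R = 8192/75000000 = 109.227 μs.
31 queued → 3386.03 μs.
Queuing delay = 3390 μs.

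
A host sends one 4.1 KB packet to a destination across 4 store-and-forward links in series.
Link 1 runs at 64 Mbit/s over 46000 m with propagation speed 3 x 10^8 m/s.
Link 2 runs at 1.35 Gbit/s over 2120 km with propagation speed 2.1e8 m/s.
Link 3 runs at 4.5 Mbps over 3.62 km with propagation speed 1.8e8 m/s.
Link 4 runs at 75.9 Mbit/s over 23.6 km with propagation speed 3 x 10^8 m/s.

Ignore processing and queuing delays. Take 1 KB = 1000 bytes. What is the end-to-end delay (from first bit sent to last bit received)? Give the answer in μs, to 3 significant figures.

L = 32800 bits.
Transmission delays (L/R per hop): 512.5, 24.2963, 7288.89, 432.148 μs; sum = 8257.83 μs.
Propagation delays (d/s per hop): 153.333, 10095.2, 20.1111, 78.6667 μs; sum = 10347.3 μs.
End-to-end = 18600 μs.

18600 μs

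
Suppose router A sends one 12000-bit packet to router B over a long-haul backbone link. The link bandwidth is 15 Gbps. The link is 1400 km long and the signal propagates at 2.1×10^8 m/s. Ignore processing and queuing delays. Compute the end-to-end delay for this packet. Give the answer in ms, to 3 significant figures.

6.67 ms

Transmission delay = L/R = 12000 / 15000000000 = 0.0008 ms.
Propagation delay = d/s = 1400000 m / 210000000 m/s = 6.66667 ms.
Total = 6.67 ms.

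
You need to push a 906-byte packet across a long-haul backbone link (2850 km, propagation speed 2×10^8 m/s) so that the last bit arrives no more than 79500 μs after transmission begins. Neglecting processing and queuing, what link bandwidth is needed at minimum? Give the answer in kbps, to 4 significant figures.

L = 7248 bits.
Propagation delay = 2850000 / 200000000 = 14250 μs.
Transmission budget = 79500 − 14250 = 65250 μs.
R ≥ L / t_tx = 7248 bits / 0.06525 s = 111.1 kbps.

111.1 kbps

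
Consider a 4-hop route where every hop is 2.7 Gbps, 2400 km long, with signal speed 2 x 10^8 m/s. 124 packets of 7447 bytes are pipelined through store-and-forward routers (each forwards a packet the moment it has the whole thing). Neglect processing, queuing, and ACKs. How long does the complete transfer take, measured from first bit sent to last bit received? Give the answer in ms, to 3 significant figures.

Per-hop transmission t_tx = L/R = 59576/2700000000 = 0.0220652 ms.
Per-hop propagation t_prop = 2400000/200000000 = 12 ms.
Pipeline fill: first packet needs 4·t_tx to clear all hops; remaining 123 packets each add one t_tx.
Total = (4+124-1)·t_tx + 4·t_prop = 127·0.0220652 + 4·12 = 50.8 ms.

50.8 ms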